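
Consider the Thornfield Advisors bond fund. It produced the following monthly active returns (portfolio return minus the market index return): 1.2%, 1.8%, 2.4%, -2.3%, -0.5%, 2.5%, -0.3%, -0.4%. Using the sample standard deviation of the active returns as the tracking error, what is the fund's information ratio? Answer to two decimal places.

0.32

Mean return r̄ = 4.40 / 8 = 0.5500%
Sample std dev = √[20.0600 / 7] = 1.6928%
IR = r̄ / tracking error = 0.5500 / 1.6928 = 0.3249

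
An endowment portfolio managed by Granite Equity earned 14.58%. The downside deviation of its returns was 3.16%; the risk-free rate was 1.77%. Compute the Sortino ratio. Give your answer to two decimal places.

4.05

Sortino = (Rp − Rf) / σd = (14.58% − 1.77%) / 3.16% = 12.81% / 3.16% = 4.0538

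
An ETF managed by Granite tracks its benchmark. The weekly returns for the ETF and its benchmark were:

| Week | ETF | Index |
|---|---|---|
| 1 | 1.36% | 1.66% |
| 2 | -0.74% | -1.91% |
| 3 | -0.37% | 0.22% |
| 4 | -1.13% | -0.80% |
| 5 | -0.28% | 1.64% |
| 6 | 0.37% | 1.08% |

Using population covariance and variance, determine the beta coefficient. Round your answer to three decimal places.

r̄p = -0.1317%,  r̄m = 0.3150%
Cov = Σ(rp − r̄p)(rm − r̄m) / 6 = 0.7805
Var(rm) = Σ(rm − r̄m)² / 6 = 1.7255
β = Cov / Var = 0.7805 / 1.7255 = 0.4523

0.452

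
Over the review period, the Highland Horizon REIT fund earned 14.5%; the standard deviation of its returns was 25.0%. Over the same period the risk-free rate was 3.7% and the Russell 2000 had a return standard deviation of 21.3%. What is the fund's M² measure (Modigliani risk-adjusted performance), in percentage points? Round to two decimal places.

12.90

Sharpe = (Rp − Rf) / σp = (14.5% − 3.7%) / 25.0% = 0.4320
M² = Rf + Sharpe × σm = 3.7% + 0.4320 × 21.3% = 12.9016%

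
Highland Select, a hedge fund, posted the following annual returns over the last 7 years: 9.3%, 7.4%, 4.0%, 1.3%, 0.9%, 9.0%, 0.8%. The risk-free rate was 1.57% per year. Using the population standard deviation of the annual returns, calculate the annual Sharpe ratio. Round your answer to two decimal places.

r̄ = (9.3 + 7.4 + 4 + 1.3 + 0.9 + 9 + 0.8) / 7 = 4.6714%
Σ(r − r̄)² = (9.3 − 4.6714)² + (7.4 − 4.6714)² + … = 88.6343
σ = √[88.6343 / 7] = 3.5584%
Sharpe = (r̄ − rf) / σ = (4.6714 − 1.57) / 3.5584 = 3.1014 / 3.5584 = 0.8716

0.87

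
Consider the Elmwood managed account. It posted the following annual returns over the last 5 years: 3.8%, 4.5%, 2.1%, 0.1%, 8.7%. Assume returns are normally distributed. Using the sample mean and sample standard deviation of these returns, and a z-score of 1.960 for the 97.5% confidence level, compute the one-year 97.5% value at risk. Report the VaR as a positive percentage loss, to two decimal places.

2.44

r̄ = (3.8 + 4.5 + 2.1 + 0.1 + 8.7) / 5 = 3.8400%
Sample σ = √[Σ(r − r̄)² / 4] = √[41.0720 / 4] = √10.2680 = 3.2044%
VaR = −(r̄ − z·σ) = −(3.8400 − 1.960 × 3.2044) = −(-2.4406) = 2.4406%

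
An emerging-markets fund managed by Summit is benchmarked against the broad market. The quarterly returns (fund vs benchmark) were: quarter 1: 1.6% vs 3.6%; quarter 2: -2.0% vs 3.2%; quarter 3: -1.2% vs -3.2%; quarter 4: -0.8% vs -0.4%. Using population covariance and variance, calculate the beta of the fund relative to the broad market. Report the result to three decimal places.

r̄p = -0.6000%,  r̄m = 0.8000%
Cov = Σ(rp − r̄p)(rm − r̄m) / 4 = 1.3600
Var(rm) = Σ(rm − r̄m)² / 4 = 7.7600
β = Cov / Var = 1.3600 / 7.7600 = 0.1753

0.175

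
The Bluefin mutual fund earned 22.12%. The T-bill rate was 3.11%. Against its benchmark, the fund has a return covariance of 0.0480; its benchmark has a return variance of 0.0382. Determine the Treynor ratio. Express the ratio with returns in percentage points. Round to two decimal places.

β = Cov / Var = 0.0480 / 0.0382 = 1.2565
Treynor = (Rp − Rf) / β = (22.12% − 3.11%) / 1.2565 = 19.01 / 1.2565 = 15.1293

15.13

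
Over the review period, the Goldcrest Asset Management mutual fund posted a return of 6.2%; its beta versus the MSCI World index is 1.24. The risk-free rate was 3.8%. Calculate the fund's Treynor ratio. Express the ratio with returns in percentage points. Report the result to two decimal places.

Treynor = (Rp − Rf) / β = (6.2% − 3.8%) / 1.24 = 2.40 / 1.24 = 1.9355

1.94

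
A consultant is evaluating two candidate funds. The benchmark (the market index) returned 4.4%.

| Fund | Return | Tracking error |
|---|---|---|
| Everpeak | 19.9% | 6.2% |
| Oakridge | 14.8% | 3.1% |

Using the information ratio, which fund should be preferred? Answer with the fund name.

Everpeak: IR = (19.9% − 4.4%) / 6.2% = 2.500
Oakridge: IR = (14.8% − 4.4%) / 3.1% = 3.355
Highest: Oakridge (3.355).

Oakridge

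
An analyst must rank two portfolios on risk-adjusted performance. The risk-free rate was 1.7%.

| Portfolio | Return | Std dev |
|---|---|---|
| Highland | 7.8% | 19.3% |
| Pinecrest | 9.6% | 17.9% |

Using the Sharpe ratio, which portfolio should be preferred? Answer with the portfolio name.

Highland: Sharpe ratio = (7.8% − 1.7%) / 19.3% = 0.316
Pinecrest: Sharpe ratio = (9.6% − 1.7%) / 17.9% = 0.441
Highest: Pinecrest (0.441).

Pinecrest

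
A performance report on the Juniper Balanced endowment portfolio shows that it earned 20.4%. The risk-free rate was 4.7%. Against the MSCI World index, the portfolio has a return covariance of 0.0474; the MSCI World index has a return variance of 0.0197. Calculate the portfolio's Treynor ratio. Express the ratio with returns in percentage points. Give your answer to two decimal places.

β = Cov / Var = 0.0474 / 0.0197 = 2.4061
Treynor = (Rp − Rf) / β = (20.4% − 4.7%) / 2.4061 = 15.70 / 2.4061 = 6.5251

6.53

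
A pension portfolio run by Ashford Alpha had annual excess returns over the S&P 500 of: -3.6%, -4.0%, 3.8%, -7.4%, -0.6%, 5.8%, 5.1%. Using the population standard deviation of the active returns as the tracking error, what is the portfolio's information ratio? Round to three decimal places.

r̄ = (-3.6 − 4 + 3.8 − 7.4 − 0.6 + 5.8 + 5.1) / 7 = -0.90 / 7 = -0.1286%
Σ(r − r̄)² = (-3.6 − (-0.1286))² + (-4 − (-0.1286))² + (3.8 − (-0.1286))² + … = 158.0543
population σ = √(158.0543 / 7) = √22.5792 = 4.7518%
IR = r̄ / tracking error = -0.1286 / 4.7518 = -0.0271

-0.027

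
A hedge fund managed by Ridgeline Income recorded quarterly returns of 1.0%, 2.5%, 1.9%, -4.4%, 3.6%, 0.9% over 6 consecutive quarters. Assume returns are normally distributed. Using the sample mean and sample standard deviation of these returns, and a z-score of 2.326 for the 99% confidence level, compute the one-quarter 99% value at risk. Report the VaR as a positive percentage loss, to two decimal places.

μ = (1 + 2.5 + 1.9 − 4.4 + 3.6 + 0.9) / 6 = 0.9167%
Sample σ = √[Σ(r − μ)² / 5] = √[38.9483 / 5] = √7.7897 = 2.7910%
VaR = −(μ − z·σ) = −(0.9167 − 2.326 × 2.7910) = −(-5.5752) = 5.5752%

5.58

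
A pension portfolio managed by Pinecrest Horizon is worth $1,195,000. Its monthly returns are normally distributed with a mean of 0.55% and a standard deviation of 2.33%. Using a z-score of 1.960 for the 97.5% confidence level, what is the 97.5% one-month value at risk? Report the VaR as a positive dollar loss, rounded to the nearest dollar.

$48,001

Return at the 97.5% tail: μ − z·σ = 0.55% − 1.960 × 2.33% = 0.55 − 4.5668 = -4.0168%
VaR = −(-4.0168%) × $1,195,000 = 4.0168% × $1,195,000 = $48,001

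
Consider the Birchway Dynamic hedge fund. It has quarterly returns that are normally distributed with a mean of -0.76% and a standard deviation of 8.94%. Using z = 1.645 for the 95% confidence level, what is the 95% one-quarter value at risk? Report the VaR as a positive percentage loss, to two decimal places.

15.47

VaR (as % loss) = −(μ − z·σ) = −(-0.76% − 1.645 × 8.94%) = −(-15.4663%) = 15.4663%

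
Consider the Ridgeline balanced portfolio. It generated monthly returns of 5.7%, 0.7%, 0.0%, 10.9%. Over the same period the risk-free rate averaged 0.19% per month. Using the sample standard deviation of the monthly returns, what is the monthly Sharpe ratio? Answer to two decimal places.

r̄ = (5.7 + 0.7 + 0 + 10.9) / 4 = 4.3250%
Σ(r − r̄)² = (5.7 − 4.3250)² + (0.7 − 4.3250)² + … = 76.9675
sample σ = √(76.9675 / 3) = √25.6558 = 5.0652%
Sharpe = (r̄ − rf) / σ = (4.3250 − 0.19) / 5.0652 = 4.1350 / 5.0652 = 0.8164

0.82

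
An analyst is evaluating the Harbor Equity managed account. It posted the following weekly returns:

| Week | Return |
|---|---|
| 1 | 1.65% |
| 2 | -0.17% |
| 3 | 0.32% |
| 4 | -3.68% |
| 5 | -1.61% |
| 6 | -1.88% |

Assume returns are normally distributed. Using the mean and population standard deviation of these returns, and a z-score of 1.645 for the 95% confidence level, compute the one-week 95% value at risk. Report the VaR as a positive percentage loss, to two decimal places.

r̄ = (1.65 − 0.17 + 0.32 − 3.68 − 1.61 − 1.88) / 6 = -5.370 / 6 = -0.8950%
Σ(r − r̄)² = 17.7166; population σ = √(17.7166/6) = 1.7184%
VaR = −(r̄ − z·σ) = −(-0.8950 − 1.645 × 1.7184) = −(-3.7218) = 3.7218%

3.72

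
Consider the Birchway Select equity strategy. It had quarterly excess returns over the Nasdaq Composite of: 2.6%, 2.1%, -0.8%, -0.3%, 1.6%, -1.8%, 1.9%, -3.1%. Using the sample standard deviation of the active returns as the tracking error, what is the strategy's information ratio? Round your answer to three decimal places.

Mean return r̄ = 2.20 / 8 = 0.2750%
Σ(r − r̄)² = (2.6 − 0.2750)² + (2.1 − 0.2750)² + … = 30.3150
σ = √[30.3150 / 7] = 2.0810%
IR = r̄ / tracking error = 0.2750 / 2.0810 = 0.1321

0.132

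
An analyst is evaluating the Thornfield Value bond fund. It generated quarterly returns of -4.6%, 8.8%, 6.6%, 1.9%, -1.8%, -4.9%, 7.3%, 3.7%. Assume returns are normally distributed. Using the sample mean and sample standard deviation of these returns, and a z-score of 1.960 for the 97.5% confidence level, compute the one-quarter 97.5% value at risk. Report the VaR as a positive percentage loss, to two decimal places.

8.45

Mean return r̄ = 17.00 / 8 = 2.1250%
Sample std dev = √[203.8750 / 7] = 5.3968%
VaR = −(r̄ − z·σ) = −(2.1250 − 1.960 × 5.3968) = −(-8.4527) = 8.4527%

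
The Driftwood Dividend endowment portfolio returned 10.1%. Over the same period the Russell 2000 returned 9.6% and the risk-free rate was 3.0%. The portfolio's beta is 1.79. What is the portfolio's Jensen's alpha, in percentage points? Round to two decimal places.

-4.71

CAPM expected return = Rf + β(Rm − Rf) = 3.0% + 1.79 × (9.6% − 3.0%) = 3 + 1.79 × 6.60 = 14.8140%
Jensen's α = Rp − E[R] = 10.1% − 14.8140% = -4.7140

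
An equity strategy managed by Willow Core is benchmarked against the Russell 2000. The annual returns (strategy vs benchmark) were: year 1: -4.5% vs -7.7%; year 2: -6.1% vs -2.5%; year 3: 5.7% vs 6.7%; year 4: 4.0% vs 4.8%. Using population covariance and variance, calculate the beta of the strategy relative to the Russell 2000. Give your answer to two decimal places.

0.81

r̄p = -0.2250%,  r̄m = 0.3250%
Cov = Σ(rp − r̄p)(rm − r̄m) / 4 = 26.8956
Var(rm) = Σ(rm − r̄m)² / 4 = 33.2619
β = Cov / Var = 26.8956 / 33.2619 = 0.8086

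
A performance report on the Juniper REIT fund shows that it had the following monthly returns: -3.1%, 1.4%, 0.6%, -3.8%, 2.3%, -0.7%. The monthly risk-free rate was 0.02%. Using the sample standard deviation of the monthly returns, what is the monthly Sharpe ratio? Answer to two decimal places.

-0.23

r̄ = (-3.1 + 1.4 + 0.6 − 3.8 + 2.3 − 0.7) / 6 = -3.30 / 6 = -0.5500%
Sample σ = √[Σ(r − r̄)² / 5] = √[30.3350 / 5] = √6.0670 = 2.4631%
Sharpe = (r̄ − rf) / σ = (-0.5500 − 0.02) / 2.4631 = -0.5700 / 2.4631 = -0.2314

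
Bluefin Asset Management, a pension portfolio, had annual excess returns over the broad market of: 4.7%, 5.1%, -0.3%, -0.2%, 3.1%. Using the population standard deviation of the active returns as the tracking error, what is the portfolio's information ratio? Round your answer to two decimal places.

1.07

μ = (4.7 + 5.1 − 0.3 − 0.2 + 3.1) / 5 = 12.40 / 5 = 2.4800%
Σ(r − μ)² = (4.7 − 2.4800)² + (5.1 − 2.4800)² + (-0.3 − 2.4800)² + … = 27.0880
σ = √[27.0880 / 5] = 2.3276%
IR = μ / tracking error = 2.4800 / 2.3276 = 1.0655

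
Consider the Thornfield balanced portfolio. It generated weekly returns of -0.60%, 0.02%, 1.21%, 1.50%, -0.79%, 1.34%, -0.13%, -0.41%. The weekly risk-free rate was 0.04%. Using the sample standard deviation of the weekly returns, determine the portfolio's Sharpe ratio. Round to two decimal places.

0.24

Mean return r̄ = 2.140 / 8 = 0.2675%
Σ(r − r̄)² = (-0.6 − 0.2675)² + (0.02 − 0.2675)² + … = 6.1068
σ = √[6.1068 / 7] = 0.9340%
Sharpe = (r̄ − rf) / σ = (0.2675 − 0.04) / 0.9340 = 0.2275 / 0.9340 = 0.2436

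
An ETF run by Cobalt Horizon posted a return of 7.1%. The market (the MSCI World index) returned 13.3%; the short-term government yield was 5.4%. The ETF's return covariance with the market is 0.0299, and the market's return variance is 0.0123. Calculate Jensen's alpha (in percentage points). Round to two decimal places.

-17.50

β = Cov / Var = 0.0299 / 0.0123 = 2.4309
E[R] = Rf + β(Rm − Rf) = 5.4% + 2.4309 × (13.3% − 5.4%) = 24.6041%
α = Rp − E[R] = 7.1% − 24.6041% = -17.5041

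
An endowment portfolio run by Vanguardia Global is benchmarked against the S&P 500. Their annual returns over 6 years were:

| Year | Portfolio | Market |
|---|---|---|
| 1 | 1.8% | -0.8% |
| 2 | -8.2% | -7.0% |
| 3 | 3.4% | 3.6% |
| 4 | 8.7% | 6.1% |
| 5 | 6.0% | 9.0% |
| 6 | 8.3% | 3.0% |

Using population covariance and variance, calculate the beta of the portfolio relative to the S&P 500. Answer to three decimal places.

0.976

r̄p = 3.3333%,  r̄m = 2.3167%
Cov = Σ(rp − r̄p)(rm − r̄m) / 6 = 25.6394
Var(rm) = Σ(rm − r̄m)² / 6 = 26.2681
β = Cov / Var = 25.6394 / 26.2681 = 0.9761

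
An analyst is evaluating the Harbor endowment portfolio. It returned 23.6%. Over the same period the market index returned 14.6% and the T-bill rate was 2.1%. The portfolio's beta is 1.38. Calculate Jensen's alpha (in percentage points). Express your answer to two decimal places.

CAPM expected return = Rf + β(Rm − Rf) = 2.1% + 1.38 × (14.6% − 2.1%) = 2.1 + 1.38 × 12.50 = 19.3500%
Jensen's α = Rp − E[R] = 23.6% − 19.3500% = 4.2500

4.25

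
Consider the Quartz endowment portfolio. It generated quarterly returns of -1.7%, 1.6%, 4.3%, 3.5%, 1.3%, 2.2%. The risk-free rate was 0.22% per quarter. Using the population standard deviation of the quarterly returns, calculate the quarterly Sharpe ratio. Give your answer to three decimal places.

0.864

μ = (-1.7 + 1.6 + 4.3 + 3.5 + 1.3 + 2.2) / 6 = 11.20 / 6 = 1.8667%
Σ(r − μ)² = 21.8133; population σ = √(21.8133/6) = 1.9067%
Sharpe = (μ − rf) / σ = (1.8667 − 0.22) / 1.9067 = 1.6467 / 1.9067 = 0.8636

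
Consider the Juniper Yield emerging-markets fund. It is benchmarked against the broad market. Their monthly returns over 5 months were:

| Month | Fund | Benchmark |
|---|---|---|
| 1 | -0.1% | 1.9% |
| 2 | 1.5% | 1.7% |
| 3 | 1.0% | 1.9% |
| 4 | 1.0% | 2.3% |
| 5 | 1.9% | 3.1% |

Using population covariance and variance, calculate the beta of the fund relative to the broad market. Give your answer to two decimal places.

0.72

r̄p = 1.0600%,  r̄m = 2.1800%
Cov = Σ(rp − r̄p)(rm − r̄m) / 5 = 0.1792
Var(rm) = Σ(rm − r̄m)² / 5 = 0.2496
β = Cov / Var = 0.1792 / 0.2496 = 0.7179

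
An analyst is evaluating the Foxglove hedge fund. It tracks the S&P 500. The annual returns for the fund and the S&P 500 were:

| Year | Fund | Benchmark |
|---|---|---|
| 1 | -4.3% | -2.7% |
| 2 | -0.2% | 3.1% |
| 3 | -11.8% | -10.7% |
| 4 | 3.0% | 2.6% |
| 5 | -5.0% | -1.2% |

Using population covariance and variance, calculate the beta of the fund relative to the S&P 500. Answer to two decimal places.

0.96

r̄p = -3.6600%,  r̄m = -1.7800%
Cov = Σ(rp − r̄p)(rm − r̄m) / 5 = 23.6952
Var(rm) = Σ(rm − r̄m)² / 5 = 24.7496
β = Cov / Var = 23.6952 / 24.7496 = 0.9574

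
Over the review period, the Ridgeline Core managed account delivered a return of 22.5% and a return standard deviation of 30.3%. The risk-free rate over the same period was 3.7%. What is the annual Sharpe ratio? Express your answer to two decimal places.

0.62

Sharpe = (Rp − Rf) / σp = (22.5% − 3.7%) / 30.3% = 18.80% / 30.3% = 0.6205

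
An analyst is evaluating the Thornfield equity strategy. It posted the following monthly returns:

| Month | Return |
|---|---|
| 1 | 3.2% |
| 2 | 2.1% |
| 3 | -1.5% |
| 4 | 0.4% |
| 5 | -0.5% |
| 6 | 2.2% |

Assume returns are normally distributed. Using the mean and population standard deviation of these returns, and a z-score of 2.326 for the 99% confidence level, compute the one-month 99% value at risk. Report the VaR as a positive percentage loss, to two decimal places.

Mean return r̄ = 5.90 / 6 = 0.9833%
Σ(r − r̄)² = (3.2 − 0.9833)² + (2.1 − 0.9833)² + … = 16.3483
population σ = √(16.3483 / 6) = √2.7247 = 1.6507%
VaR = −(r̄ − z·σ) = −(0.9833 − 2.326 × 1.6507) = −(-2.8562) = 2.8562%

2.86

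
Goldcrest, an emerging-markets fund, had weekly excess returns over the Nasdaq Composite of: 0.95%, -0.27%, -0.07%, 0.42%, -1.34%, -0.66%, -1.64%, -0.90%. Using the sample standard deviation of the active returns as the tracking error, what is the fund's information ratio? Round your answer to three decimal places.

r̄ = (0.95 − 0.27 − 0.07 + 0.42 − 1.34 − 0.66 − 1.64 − 0.9) / 8 = -3.510 / 8 = -0.4388%
Sample std dev = √[5.3475 / 7] = 0.8740%
IR = r̄ / tracking error = -0.4388 / 0.8740 = -0.5021

-0.502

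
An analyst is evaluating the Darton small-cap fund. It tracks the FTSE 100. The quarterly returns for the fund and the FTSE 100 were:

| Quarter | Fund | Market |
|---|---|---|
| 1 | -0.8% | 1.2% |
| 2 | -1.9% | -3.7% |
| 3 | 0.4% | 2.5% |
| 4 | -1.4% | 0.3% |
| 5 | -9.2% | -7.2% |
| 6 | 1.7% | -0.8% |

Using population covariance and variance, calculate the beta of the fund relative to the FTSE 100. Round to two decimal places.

0.89

r̄p = -1.8667%,  r̄m = -1.2833%
Cov = Σ(rp − r̄p)(rm − r̄m) / 6 = 9.5261
Var(rm) = Σ(rm − r̄m)² / 6 = 10.6781
β = Cov / Var = 9.5261 / 10.6781 = 0.8921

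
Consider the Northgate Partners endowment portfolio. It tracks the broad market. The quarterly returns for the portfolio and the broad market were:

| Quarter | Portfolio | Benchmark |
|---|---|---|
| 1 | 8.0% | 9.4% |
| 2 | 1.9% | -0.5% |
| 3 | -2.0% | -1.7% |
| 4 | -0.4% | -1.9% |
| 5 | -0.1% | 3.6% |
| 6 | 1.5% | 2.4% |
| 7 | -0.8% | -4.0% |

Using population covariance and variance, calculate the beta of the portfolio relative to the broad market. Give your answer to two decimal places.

0.63

r̄p = 1.1571%,  r̄m = 1.0429%
Cov = Σ(rp − r̄p)(rm − r̄m) / 7 = 10.9147
Var(rm) = Σ(rm − r̄m)² / 7 = 17.4596
β = Cov / Var = 10.9147 / 17.4596 = 0.6251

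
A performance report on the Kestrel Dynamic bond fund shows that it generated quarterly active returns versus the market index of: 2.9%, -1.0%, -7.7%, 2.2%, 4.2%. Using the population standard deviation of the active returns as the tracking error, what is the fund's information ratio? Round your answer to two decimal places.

Mean return μ = 0.60 / 5 = 0.1200%
Population σ = √[Σ(r − μ)² / 5] = √[91.1080 / 5] = √18.2216 = 4.2687%
IR = μ / tracking error = 0.1200 / 4.2687 = 0.0281

0.03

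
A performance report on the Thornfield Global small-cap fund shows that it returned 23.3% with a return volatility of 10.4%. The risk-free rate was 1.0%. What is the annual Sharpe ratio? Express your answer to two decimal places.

2.14

Sharpe = (Rp − Rf) / σp = (23.3% − 1.0%) / 10.4% = 22.30% / 10.4% = 2.1442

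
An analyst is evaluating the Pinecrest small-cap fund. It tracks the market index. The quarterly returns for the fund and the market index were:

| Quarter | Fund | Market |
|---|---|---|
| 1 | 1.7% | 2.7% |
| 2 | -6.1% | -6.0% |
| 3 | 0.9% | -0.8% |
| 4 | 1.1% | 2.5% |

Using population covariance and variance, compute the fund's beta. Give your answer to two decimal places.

0.85

r̄p = -0.6000%,  r̄m = -0.4000%
Cov = Σ(rp − r̄p)(rm − r̄m) / 4 = 10.5650
Var(rm) = Σ(rm − r̄m)² / 4 = 12.3850
β = Cov / Var = 10.5650 / 12.3850 = 0.8530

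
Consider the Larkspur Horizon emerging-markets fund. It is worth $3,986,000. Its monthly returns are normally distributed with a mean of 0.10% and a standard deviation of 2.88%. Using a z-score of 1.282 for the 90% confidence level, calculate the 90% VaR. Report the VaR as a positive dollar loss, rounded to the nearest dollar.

Return at the 90% tail: μ − z·σ = 0.10% − 1.282 × 2.88% = 0.1 − 3.69216 = -3.59216%
VaR = −(-3.59216%) × $3,986,000 = 3.59216% × $3,986,000 = $143,183

$143,183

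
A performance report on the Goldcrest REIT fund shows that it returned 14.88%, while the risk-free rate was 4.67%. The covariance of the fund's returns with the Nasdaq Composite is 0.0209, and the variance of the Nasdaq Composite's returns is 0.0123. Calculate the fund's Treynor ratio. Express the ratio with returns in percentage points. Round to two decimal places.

β = Cov / Var = 0.0209 / 0.0123 = 1.6992
Treynor = (Rp − Rf) / β = (14.88% − 4.67%) / 1.6992 = 10.21 / 1.6992 = 6.0087

6.01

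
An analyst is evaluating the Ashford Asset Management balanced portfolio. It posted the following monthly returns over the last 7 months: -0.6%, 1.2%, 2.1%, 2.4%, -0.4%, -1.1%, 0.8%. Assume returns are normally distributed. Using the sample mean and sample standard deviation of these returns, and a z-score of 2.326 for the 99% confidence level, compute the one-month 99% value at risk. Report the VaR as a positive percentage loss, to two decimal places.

μ = (-0.6 + 1.2 + 2.1 + 2.4 − 0.4 − 1.1 + 0.8) / 7 = 0.6286%
Sample std dev = √[11.2143 / 6] = 1.3671%
VaR = −(μ − z·σ) = −(0.6286 − 2.326 × 1.3671) = −(-2.5513) = 2.5513%

2.55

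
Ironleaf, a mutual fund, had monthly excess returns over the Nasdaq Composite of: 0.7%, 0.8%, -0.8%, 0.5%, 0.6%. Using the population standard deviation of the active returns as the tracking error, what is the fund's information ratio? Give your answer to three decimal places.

0.612

Mean return r̄ = 1.80 / 5 = 0.3600%
Population std dev = √[1.7320 / 5] = 0.5886%
IR = r̄ / tracking error = 0.3600 / 0.5886 = 0.6116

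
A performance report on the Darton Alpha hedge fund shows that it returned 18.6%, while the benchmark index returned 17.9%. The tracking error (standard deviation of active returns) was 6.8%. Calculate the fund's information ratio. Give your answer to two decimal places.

0.10

IR = (Rp − Rb) / TE = (18.6% − 17.9%) / 6.8% = 0.70% / 6.8% = 0.1029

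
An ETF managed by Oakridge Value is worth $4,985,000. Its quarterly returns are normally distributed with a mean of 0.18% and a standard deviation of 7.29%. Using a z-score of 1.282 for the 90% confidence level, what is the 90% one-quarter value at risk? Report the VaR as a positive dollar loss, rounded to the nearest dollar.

Return at the 90% tail: μ − z·σ = 0.18% − 1.282 × 7.29% = 0.18 − 9.34578 = -9.16578%
VaR = −(-9.16578%) × $4,985,000 = 9.16578% × $4,985,000 = $456,914

$456,914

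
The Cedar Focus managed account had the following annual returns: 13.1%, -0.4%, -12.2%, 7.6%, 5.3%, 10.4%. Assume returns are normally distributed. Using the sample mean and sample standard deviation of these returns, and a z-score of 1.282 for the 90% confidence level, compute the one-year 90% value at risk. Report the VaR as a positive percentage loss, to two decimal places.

μ = (13.1 − 0.4 − 12.2 + 7.6 + 5.3 + 10.4) / 6 = 3.9667%
Σ(r − μ)² = (13.1 − 3.9667)² + (-0.4 − 3.9667)² + … = 420.2133
σ = √[420.2133 / 5] = 9.1675%
VaR = −(μ − z·σ) = −(3.9667 − 1.282 × 9.1675) = −(-7.7860) = 7.7860%

7.79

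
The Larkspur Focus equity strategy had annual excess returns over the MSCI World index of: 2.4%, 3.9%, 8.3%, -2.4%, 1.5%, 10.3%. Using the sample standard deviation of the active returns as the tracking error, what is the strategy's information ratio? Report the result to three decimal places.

0.861

r̄ = (2.4 + 3.9 + 8.3 − 2.4 + 1.5 + 10.3) / 6 = 4.0000%
Σ(r − r̄)² = (2.4 − 4.0000)² + (3.9 − 4.0000)² + … = 107.9600
sample σ = √(107.9600 / 5) = √21.5920 = 4.6467%
IR = r̄ / tracking error = 4.0000 / 4.6467 = 0.8608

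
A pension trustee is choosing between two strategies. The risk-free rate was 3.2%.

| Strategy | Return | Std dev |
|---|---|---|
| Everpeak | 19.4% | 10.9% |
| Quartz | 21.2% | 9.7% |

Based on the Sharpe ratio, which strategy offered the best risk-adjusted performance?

Everpeak: Sharpe ratio = (19.4% − 3.2%) / 10.9% = 1.486
Quartz: Sharpe ratio = (21.2% − 3.2%) / 9.7% = 1.856
Highest: Quartz (1.856).

Quartz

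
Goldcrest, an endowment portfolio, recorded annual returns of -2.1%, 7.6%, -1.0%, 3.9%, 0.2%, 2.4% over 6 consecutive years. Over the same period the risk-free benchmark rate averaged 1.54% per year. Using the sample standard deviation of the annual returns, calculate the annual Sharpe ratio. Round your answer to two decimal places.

Mean return μ = 11.00 / 6 = 1.8333%
Sample std dev = √[64.0133 / 5] = 3.5781%
Sharpe = (μ − rf) / σ = (1.8333 − 1.54) / 3.5781 = 0.2933 / 3.5781 = 0.0820

0.08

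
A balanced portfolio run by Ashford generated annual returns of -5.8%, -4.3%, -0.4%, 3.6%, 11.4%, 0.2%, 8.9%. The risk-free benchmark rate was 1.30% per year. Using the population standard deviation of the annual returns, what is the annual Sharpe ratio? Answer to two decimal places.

0.11

Mean return μ = 13.60 / 7 = 1.9429%
Population σ = √[Σ(r − μ)² / 7] = √[248.0371 / 7] = √35.4339 = 5.9526%
Sharpe = (μ − rf) / σ = (1.9429 − 1.3) / 5.9526 = 0.6429 / 5.9526 = 0.1080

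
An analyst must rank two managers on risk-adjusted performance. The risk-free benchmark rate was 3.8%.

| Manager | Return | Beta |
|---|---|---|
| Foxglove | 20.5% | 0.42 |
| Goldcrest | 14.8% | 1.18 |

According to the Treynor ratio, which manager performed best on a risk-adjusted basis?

Foxglove

Foxglove: Treynor = (20.5% − 3.8%) / 0.42 = 39.762
Goldcrest: Treynor = (14.8% − 3.8%) / 1.18 = 9.322
Highest: Foxglove (39.762).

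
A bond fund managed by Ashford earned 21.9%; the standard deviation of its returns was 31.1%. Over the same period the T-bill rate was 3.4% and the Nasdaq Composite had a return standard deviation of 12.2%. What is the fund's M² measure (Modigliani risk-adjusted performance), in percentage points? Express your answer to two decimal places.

10.66

Sharpe = (Rp − Rf) / σp = (21.9% − 3.4%) / 31.1% = 0.5949
M² = Rf + Sharpe × σm = 3.4% + 0.5949 × 12.2% = 10.6578%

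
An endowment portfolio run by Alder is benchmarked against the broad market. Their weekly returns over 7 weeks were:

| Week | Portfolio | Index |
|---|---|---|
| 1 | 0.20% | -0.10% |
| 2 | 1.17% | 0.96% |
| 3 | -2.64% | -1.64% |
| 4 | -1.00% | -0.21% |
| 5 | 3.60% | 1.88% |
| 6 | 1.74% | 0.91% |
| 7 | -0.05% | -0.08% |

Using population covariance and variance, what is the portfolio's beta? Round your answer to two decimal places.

1.74

r̄p = 0.4314%,  r̄m = 0.2457%
Cov = Σ(rp − r̄p)(rm − r̄m) / 7 = 1.8937
Var(rm) = Σ(rm − r̄m)² / 7 = 1.0874
β = Cov / Var = 1.8937 / 1.0874 = 1.7415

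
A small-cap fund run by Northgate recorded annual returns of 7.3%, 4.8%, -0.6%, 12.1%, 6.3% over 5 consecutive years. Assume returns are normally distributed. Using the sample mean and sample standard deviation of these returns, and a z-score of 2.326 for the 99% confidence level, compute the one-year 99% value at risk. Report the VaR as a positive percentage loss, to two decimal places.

4.68

μ = (7.3 + 4.8 − 0.6 + 12.1 + 6.3) / 5 = 29.90 / 5 = 5.9800%
Sample σ = √[Σ(r − μ)² / 4] = √[83.9880 / 4] = √20.9970 = 4.5822%
VaR = −(μ − z·σ) = −(5.9800 − 2.326 × 4.5822) = −(-4.6782) = 4.6782%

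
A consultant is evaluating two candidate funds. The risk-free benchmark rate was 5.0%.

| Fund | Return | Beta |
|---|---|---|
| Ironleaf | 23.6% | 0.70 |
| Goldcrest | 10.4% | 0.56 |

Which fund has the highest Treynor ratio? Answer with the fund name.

Ironleaf

Ironleaf: Treynor = (23.6% − 5.0%) / 0.70 = 26.571
Goldcrest: Treynor = (10.4% − 5.0%) / 0.56 = 9.643
Highest: Ironleaf (26.571).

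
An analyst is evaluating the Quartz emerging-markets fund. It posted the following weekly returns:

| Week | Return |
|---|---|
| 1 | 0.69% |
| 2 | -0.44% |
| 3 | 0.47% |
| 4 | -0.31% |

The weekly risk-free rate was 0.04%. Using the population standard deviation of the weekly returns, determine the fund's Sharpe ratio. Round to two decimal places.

Mean return μ = 0.410 / 4 = 0.1025%
Population std dev = √[0.9447 / 4] = 0.4860%
Sharpe = (μ − rf) / σ = (0.1025 − 0.04) / 0.4860 = 0.0625 / 0.4860 = 0.1286

0.13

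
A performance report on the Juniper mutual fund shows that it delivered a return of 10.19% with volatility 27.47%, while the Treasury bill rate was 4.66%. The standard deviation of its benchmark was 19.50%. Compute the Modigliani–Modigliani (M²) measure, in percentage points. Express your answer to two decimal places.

Sharpe = (Rp − Rf) / σp = (10.19% − 4.66%) / 27.47% = 0.2013
M² = Rf + Sharpe × σm = 4.66% + 0.2013 × 19.50% = 8.5854%

8.59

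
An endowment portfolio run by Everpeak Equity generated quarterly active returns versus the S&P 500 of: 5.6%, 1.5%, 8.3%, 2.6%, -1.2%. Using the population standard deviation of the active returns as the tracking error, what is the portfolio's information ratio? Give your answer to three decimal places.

1.020

r̄ = (5.6 + 1.5 + 8.3 + 2.6 − 1.2) / 5 = 3.3600%
Σ(r − r̄)² = (5.6 − 3.3600)² + (1.5 − 3.3600)² + (8.3 − 3.3600)² + … = 54.2520
population σ = √(54.2520 / 5) = √10.8504 = 3.2940%
IR = r̄ / tracking error = 3.3600 / 3.2940 = 1.0200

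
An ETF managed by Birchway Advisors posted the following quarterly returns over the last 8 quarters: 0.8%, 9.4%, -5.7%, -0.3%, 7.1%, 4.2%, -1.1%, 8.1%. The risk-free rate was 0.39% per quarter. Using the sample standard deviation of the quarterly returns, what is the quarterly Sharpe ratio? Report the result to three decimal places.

0.461

r̄ = (0.8 + 9.4 − 5.7 − 0.3 + 7.1 + 4.2 − 1.1 + 8.1) / 8 = 2.8125%
Σ(r − r̄)² = (0.8 − 2.8125)² + (9.4 − 2.8125)² + … = 193.1688
σ = √[193.1688 / 7] = 5.2531%
Sharpe = (r̄ − rf) / σ = (2.8125 − 0.39) / 5.2531 = 2.4225 / 5.2531 = 0.4612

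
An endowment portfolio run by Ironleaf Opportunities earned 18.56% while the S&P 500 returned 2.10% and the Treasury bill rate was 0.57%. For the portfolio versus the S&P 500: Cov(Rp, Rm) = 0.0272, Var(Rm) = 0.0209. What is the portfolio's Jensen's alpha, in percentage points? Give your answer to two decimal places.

16.00

β = Cov / Var = 0.0272 / 0.0209 = 1.3014
E[R] = Rf + β(Rm − Rf) = 0.57% + 1.3014 × (2.10% − 0.57%) = 2.5611%
α = Rp − E[R] = 18.56% − 2.5611% = 15.9989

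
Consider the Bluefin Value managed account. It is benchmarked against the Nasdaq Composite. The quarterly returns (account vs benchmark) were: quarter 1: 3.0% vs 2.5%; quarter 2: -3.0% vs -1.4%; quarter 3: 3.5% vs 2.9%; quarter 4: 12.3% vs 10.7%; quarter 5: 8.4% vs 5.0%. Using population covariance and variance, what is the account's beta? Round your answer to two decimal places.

r̄p = 4.8400%,  r̄m = 3.9400%
Cov = Σ(rp − r̄p)(rm − r̄m) / 5 = 20.0224
Var(rm) = Σ(rm − r̄m)² / 5 = 15.6984
β = Cov / Var = 20.0224 / 15.6984 = 1.2754

1.28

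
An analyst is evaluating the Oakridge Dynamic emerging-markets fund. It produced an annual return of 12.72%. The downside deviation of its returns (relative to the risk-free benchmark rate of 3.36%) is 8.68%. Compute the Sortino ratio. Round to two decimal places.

1.08

Sortino = (Rp − Rf) / σd = (12.72% − 3.36%) / 8.68% = 9.36% / 8.68% = 1.0783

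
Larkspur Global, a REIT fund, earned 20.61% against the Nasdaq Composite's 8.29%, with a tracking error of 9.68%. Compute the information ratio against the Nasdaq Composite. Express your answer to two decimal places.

IR = (Rp − Rb) / TE = (20.61% − 8.29%) / 9.68% = 12.32% / 9.68% = 1.2727

1.27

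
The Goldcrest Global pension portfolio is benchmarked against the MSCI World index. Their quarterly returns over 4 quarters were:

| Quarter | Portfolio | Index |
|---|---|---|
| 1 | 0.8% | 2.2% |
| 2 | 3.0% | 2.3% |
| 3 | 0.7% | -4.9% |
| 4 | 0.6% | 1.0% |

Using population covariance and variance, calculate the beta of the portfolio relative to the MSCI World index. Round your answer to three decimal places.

0.145

r̄p = 1.2750%,  r̄m = 0.1500%
Cov = Σ(rp − r̄p)(rm − r̄m) / 4 = 1.2663
Var(rm) = Σ(rm − r̄m)² / 4 = 8.7625
β = Cov / Var = 1.2663 / 8.7625 = 0.1445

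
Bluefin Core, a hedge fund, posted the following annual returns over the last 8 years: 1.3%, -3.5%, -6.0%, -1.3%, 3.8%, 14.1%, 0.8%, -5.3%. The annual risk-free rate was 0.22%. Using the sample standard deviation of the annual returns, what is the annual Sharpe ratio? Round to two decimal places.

0.04

μ = (1.3 − 3.5 − 6 − 1.3 + 3.8 + 14.1 + 0.8 − 5.3) / 8 = 0.4875%
Sample std dev = √[291.7088 / 7] = 6.4554%
Sharpe = (μ − rf) / σ = (0.4875 − 0.22) / 6.4554 = 0.2675 / 6.4554 = 0.0414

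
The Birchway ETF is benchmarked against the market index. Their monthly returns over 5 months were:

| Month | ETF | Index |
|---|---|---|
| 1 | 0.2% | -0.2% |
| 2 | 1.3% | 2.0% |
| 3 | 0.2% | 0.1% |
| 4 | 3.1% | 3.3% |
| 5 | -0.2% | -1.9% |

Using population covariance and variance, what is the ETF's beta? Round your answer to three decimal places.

r̄p = 0.9200%,  r̄m = 0.6600%
Cov = Σ(rp − r̄p)(rm − r̄m) / 5 = 2.0308
Var(rm) = Σ(rm − r̄m)² / 5 = 3.2744
β = Cov / Var = 2.0308 / 3.2744 = 0.6202

0.620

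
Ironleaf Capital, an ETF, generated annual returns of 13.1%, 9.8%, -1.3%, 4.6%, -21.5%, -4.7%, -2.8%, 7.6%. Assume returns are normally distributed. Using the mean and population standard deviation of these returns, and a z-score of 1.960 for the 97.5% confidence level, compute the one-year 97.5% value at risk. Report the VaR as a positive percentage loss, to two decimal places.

Mean return r̄ = 4.80 / 8 = 0.6000%
Population std dev = √[837.5600 / 8] = 10.2321%
VaR = −(r̄ − z·σ) = −(0.6000 − 1.960 × 10.2321) = −(-19.4549) = 19.4549%

19.45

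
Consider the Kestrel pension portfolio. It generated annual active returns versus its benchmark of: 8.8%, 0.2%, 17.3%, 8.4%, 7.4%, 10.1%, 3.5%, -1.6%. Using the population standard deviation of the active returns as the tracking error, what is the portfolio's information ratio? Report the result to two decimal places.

1.20

Mean return r̄ = 54.10 / 8 = 6.7625%
Σ(r − r̄)² = 253.0588; population σ = √(253.0588/8) = 5.6243%
IR = r̄ / tracking error = 6.7625 / 5.6243 = 1.2024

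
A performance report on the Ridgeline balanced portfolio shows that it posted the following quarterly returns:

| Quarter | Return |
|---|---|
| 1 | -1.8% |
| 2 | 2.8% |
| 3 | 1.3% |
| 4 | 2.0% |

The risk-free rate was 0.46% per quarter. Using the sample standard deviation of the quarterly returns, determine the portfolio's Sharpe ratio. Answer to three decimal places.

r̄ = (-1.8 + 2.8 + 1.3 + 2) / 4 = 1.0750%
Sample std dev = √[12.1475 / 3] = 2.0123%
Sharpe = (r̄ − rf) / σ = (1.0750 − 0.46) / 2.0123 = 0.6150 / 2.0123 = 0.3056

0.306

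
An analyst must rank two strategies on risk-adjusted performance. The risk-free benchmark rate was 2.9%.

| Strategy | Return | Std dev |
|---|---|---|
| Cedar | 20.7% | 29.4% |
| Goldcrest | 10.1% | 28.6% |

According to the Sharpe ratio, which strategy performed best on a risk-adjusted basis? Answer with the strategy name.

Cedar: Sharpe ratio = (20.7% − 2.9%) / 29.4% = 0.605
Goldcrest: Sharpe ratio = (10.1% − 2.9%) / 28.6% = 0.252
Highest: Cedar (0.605).

Cedar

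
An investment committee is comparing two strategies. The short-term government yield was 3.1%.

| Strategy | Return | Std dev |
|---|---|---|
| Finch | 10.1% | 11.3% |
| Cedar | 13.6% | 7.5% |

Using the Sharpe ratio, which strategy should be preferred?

Cedar

Finch: Sharpe ratio = (10.1% − 3.1%) / 11.3% = 0.619
Cedar: Sharpe ratio = (13.6% − 3.1%) / 7.5% = 1.400
Highest: Cedar (1.400).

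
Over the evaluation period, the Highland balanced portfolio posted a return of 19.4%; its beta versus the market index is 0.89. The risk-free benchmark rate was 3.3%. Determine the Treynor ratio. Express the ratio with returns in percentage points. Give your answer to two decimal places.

Treynor = (Rp − Rf) / β = (19.4% − 3.3%) / 0.89 = 16.10 / 0.89 = 18.0899

18.09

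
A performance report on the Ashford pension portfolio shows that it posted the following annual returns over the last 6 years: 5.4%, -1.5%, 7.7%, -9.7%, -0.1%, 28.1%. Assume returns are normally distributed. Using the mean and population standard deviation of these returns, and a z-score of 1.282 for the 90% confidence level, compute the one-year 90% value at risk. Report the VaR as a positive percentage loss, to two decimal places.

Mean return r̄ = 29.90 / 6 = 4.9833%
Σ(r − r̄)² = (5.4 − 4.9833)² + (-1.5 − 4.9833)² + … = 825.4083
population σ = √(825.4083 / 6) = √137.5681 = 11.7289%
VaR = −(r̄ − z·σ) = −(4.9833 − 1.282 × 11.7289) = −(-10.0531) = 10.0531%

10.05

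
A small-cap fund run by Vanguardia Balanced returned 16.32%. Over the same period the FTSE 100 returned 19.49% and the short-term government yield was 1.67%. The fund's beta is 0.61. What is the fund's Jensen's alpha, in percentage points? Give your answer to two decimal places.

CAPM expected return = Rf + β(Rm − Rf) = 1.67% + 0.61 × (19.49% − 1.67%) = 1.67 + 0.61 × 17.82 = 12.5402%
Jensen's α = Rp − E[R] = 16.32% − 12.5402% = 3.7798

3.78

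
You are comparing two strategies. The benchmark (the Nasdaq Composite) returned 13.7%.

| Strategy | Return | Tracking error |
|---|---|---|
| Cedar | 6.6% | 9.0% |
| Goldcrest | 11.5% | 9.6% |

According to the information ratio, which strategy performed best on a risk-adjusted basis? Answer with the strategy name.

Goldcrest

Cedar: IR = (6.6% − 13.7%) / 9.0% = -0.789
Goldcrest: IR = (11.5% − 13.7%) / 9.6% = -0.229
Highest: Goldcrest (-0.229).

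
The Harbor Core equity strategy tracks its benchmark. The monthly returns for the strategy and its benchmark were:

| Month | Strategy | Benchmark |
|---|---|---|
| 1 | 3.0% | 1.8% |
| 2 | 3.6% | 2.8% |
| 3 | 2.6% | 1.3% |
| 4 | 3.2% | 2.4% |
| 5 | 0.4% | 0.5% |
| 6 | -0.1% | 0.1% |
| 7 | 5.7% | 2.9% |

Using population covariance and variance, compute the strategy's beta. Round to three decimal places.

r̄p = 2.6286%,  r̄m = 1.6857%
Cov = Σ(rp − r̄p)(rm − r̄m) / 7 = 1.7490
Var(rm) = Σ(rm − r̄m)² / 7 = 1.0441
β = Cov / Var = 1.7490 / 1.0441 = 1.6751

1.675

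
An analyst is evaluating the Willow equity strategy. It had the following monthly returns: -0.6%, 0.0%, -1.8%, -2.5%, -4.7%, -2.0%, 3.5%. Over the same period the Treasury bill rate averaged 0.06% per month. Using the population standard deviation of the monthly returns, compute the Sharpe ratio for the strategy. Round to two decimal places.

-0.52

Mean return r̄ = -8.10 / 7 = -1.1571%
Σ(r − r̄)² = 38.8171; population σ = √(38.8171/7) = 2.3548%
Sharpe = (r̄ − rf) / σ = (-1.1571 − 0.06) / 2.3548 = -1.2171 / 2.3548 = -0.5169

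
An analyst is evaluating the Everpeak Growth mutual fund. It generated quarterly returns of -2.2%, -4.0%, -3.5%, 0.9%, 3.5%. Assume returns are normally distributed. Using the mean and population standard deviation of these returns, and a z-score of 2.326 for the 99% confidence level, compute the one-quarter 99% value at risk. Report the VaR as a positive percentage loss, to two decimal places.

7.68

r̄ = (-2.2 − 4 − 3.5 + 0.9 + 3.5) / 5 = -5.30 / 5 = -1.0600%
Σ(r − r̄)² = (-2.2 − (-1.0600))² + (-4 − (-1.0600))² + (-3.5 − (-1.0600))² + … = 40.5320
population σ = √(40.5320 / 5) = √8.1064 = 2.8472%
VaR = −(r̄ − z·σ) = −(-1.0600 − 2.326 × 2.8472) = −(-7.6826) = 7.6826%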